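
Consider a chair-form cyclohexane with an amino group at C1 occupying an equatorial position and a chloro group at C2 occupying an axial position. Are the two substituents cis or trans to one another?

cis

C1 and C2 have opposite parity, so their axial bonds point in opposite directions.
With opposite-parity carbons, two substituents on the same face are one axial and one equatorial; opposite faces give both axial or both equatorial.
Here the groups are equatorial/axial → same face → cis.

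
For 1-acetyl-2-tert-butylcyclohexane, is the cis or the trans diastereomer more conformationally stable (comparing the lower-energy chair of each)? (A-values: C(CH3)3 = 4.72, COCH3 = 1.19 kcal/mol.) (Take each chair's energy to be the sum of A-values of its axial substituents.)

At 1,2 positions (parity opposite): cis → (a,e or e,a); trans → (e,e or a,a).
Best chair for cis: E = 1.19 kcal/mol; best chair for trans: E = 0.00 kcal/mol.
The trans isomer is lower by 1.19 kcal/mol.

trans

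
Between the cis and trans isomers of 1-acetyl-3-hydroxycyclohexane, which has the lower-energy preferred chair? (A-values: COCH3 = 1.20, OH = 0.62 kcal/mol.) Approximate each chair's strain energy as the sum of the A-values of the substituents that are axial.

At 1,3 positions (parity same): cis → (e,e or a,a); trans → (a,e or e,a).
Best chair for cis: E = 0.00 kcal/mol; best chair for trans: E = 0.62 kcal/mol.
The cis isomer is lower by 0.62 kcal/mol.

cis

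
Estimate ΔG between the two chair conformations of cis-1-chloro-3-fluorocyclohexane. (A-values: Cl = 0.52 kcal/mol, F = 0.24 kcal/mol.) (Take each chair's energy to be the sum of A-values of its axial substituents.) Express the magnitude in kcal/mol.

0.76 kcal/mol

C1 and C3 have the same parity, so for the cis isomer the two substituents are e,e in one chair and a,a in the other.
Chair I (chloro axial, fluoro axial): E = 0.76 kcal/mol.
Chair II (chloro equatorial, fluoro equatorial): E = 0.00 kcal/mol.
ΔE = 0.76 − 0.00 = 0.76 kcal/mol; chair II is more stable.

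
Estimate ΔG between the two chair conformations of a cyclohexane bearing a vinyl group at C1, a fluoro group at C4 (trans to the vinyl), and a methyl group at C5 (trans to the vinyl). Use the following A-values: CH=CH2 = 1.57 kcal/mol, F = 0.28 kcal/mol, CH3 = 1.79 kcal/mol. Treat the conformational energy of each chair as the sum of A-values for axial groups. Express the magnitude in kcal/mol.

0.06 kcal/mol

Chair I (vinyl axial, fluoro axial, methyl equatorial): E = 1.85 kcal/mol.
Chair II (vinyl equatorial, fluoro equatorial, methyl axial): E = 1.79 kcal/mol.
ΔE = 1.85 − 1.79 = 0.06 kcal/mol; chair II is more stable.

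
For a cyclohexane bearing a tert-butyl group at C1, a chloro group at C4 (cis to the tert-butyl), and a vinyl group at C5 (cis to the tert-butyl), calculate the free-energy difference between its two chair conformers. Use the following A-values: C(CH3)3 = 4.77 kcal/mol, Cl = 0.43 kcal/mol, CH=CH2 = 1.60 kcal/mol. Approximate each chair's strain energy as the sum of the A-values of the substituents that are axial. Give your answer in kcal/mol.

5.94 kcal/mol

Chair I (tert-butyl axial, chloro equatorial, vinyl axial): E = 6.37 kcal/mol.
Chair II (tert-butyl equatorial, chloro axial, vinyl equatorial): E = 0.43 kcal/mol.
ΔE = 6.37 − 0.43 = 5.94 kcal/mol; chair II is more stable.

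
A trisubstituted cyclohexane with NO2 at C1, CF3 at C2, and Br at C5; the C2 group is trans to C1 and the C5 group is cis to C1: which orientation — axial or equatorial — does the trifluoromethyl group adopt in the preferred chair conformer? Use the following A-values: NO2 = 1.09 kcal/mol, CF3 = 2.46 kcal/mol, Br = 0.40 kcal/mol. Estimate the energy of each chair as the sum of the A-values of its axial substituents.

equatorial

Chair I (nitro axial, trifluoromethyl axial, bromo axial): E = 3.95 kcal/mol.
Chair II (nitro equatorial, trifluoromethyl equatorial, bromo equatorial): E = 0.00 kcal/mol.
Chair II is the more stable (lower-energy) conformer, and in that chair the trifluoromethyl group is equatorial.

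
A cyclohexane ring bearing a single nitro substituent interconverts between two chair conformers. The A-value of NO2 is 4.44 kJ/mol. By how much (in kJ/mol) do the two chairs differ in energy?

4.44 kJ/mol

A monosubstituted cyclohexane has one chair with the nitro group axial (E = A = 4.44 kJ/mol) and one with it equatorial (E = 0).
ΔE = 4.44 − 0 = 4.44 kJ/mol.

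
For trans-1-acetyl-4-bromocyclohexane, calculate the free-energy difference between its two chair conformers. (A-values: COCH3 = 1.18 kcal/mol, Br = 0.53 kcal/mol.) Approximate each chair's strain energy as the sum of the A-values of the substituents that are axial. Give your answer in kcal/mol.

C1 and C4 have opposite parity, so for the trans isomer the two substituents are e,e in one chair and a,a in the other.
Chair I (acetyl axial, bromo axial): E = 1.71 kcal/mol.
Chair II (acetyl equatorial, bromo equatorial): E = 0.00 kcal/mol.
ΔE = 1.71 − 0.00 = 1.71 kcal/mol; chair II is more stable.

1.71 kcal/mol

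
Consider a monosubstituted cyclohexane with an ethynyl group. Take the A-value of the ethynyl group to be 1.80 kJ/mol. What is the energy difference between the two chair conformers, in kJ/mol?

A monosubstituted cyclohexane has one chair with the ethynyl group axial (E = A = 1.80 kJ/mol) and one with it equatorial (E = 0).
ΔE = 1.80 − 0 = 1.80 kJ/mol.

1.80 kJ/mol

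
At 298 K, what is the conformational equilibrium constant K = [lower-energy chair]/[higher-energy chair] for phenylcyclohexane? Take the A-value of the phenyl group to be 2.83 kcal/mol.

One chair has the phenyl group axial (E = 2.83 kcal/mol) and the other has it equatorial (E = 0).
ΔG = 2.83 kcal/mol between the two chairs.
K = exp(ΔG/RT) with R = 1.987×10⁻³ kcal mol⁻¹ K⁻¹ and T = 298 K gives K ≈ 119.

K ≈ 119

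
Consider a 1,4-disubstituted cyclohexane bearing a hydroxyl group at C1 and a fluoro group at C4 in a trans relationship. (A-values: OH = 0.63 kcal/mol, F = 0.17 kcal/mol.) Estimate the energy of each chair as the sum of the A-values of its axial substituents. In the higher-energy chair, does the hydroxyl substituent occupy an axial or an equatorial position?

C1 and C4 have opposite parity, so for the trans isomer the two substituents are e,e in one chair and a,a in the other.
Chair I (hydroxyl axial, fluoro axial): E = 0.80 kcal/mol.
Chair II (hydroxyl equatorial, fluoro equatorial): E = 0.00 kcal/mol.
Chair I is the less stable (higher-energy) conformer, and in that chair the hydroxyl group is axial.

axial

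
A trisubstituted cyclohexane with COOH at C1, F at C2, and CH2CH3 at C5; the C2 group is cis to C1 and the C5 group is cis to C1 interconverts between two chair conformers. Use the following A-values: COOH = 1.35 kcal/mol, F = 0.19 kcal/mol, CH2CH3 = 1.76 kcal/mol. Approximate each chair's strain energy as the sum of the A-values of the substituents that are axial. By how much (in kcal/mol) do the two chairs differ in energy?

2.92 kcal/mol

Chair I (carboxyl axial, fluoro equatorial, ethyl axial): E = 3.11 kcal/mol.
Chair II (carboxyl equatorial, fluoro axial, ethyl equatorial): E = 0.19 kcal/mol.
ΔE = 3.11 − 0.19 = 2.92 kcal/mol; chair II is more stable.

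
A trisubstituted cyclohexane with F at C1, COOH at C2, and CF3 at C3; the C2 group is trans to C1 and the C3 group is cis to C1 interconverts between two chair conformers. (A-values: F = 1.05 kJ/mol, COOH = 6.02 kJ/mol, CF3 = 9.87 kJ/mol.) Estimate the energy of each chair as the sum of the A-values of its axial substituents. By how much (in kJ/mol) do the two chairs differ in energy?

16.94 kJ/mol

Chair I (fluoro axial, carboxyl axial, trifluoromethyl axial): E = 16.94 kJ/mol.
Chair II (fluoro equatorial, carboxyl equatorial, trifluoromethyl equatorial): E = 0.00 kJ/mol.
ΔE = 16.94 − 0.00 = 16.94 kJ/mol; chair II is more stable.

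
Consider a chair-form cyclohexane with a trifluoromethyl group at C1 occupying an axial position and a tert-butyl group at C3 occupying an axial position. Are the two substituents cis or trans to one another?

C1 and C3 have the same parity, so their axial bonds point in the same direction.
With same-parity carbons, two substituents on the same face are both axial or both equatorial; opposite faces give one of each.
Here the groups are axial/axial → same face → cis.

cis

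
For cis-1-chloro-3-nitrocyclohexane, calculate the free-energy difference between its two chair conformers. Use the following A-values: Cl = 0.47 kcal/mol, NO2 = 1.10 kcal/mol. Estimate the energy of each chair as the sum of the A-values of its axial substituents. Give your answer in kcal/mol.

C1 and C3 have the same parity, so for the cis isomer the two substituents are e,e in one chair and a,a in the other.
Chair I (chloro axial, nitro axial): E = 1.57 kcal/mol.
Chair II (chloro equatorial, nitro equatorial): E = 0.00 kcal/mol.
ΔE = 1.57 − 0.00 = 1.57 kcal/mol; chair II is more stable.

1.57 kcal/mol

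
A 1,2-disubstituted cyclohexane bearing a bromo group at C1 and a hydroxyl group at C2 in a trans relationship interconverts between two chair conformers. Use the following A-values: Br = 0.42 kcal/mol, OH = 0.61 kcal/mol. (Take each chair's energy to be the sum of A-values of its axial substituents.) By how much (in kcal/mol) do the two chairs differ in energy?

C1 and C2 have opposite parity, so for the trans isomer the two substituents are e,e in one chair and a,a in the other.
Chair I (bromo axial, hydroxyl axial): E = 1.03 kcal/mol.
Chair II (bromo equatorial, hydroxyl equatorial): E = 0.00 kcal/mol.
ΔE = 1.03 − 0.00 = 1.03 kcal/mol; chair II is more stable.

1.03 kcal/mol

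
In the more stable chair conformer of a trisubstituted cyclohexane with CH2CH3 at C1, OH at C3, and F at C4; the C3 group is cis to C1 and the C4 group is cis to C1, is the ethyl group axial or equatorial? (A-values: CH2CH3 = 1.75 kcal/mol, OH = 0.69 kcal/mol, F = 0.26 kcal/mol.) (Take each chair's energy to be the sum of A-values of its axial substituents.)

Chair I (ethyl axial, hydroxyl axial, fluoro equatorial): E = 2.44 kcal/mol.
Chair II (ethyl equatorial, hydroxyl equatorial, fluoro axial): E = 0.26 kcal/mol.
Chair II is the more stable (lower-energy) conformer, and in that chair the ethyl group is equatorial.

equatorial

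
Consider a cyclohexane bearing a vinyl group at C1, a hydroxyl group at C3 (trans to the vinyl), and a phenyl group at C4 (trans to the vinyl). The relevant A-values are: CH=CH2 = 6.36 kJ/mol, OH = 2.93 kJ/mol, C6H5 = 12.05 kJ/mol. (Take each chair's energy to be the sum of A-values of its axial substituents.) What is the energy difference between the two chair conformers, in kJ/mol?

15.48 kJ/mol

Chair I (vinyl axial, hydroxyl equatorial, phenyl axial): E = 18.41 kJ/mol.
Chair II (vinyl equatorial, hydroxyl axial, phenyl equatorial): E = 2.93 kJ/mol.
ΔE = 18.41 − 2.93 = 15.48 kJ/mol; chair II is more stable.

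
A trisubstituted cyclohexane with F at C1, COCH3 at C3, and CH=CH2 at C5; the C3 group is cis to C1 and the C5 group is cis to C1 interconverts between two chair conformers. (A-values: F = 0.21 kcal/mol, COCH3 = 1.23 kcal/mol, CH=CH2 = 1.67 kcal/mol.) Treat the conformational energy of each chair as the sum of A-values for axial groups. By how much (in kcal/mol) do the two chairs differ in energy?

Chair I (fluoro axial, acetyl axial, vinyl axial): E = 3.11 kcal/mol.
Chair II (fluoro equatorial, acetyl equatorial, vinyl equatorial): E = 0.00 kcal/mol.
ΔE = 3.11 − 0.00 = 3.11 kcal/mol; chair II is more stable.

3.11 kcal/mol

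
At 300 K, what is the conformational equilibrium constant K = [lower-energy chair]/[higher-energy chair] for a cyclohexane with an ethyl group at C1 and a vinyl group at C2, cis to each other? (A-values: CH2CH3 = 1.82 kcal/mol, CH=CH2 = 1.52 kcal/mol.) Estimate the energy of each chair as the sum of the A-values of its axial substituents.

C1 and C2 have opposite parity, so for the cis isomer the two substituents are one axial and one equatorial in each chair.
Chair I (ethyl axial, vinyl equatorial): E = 1.82 kcal/mol; chair II (ethyl equatorial, vinyl axial): E = 1.52 kcal/mol.
ΔG = 0.30 kcal/mol between the two chairs.
K = exp(ΔG/RT) with R = 1.987×10⁻³ kcal mol⁻¹ K⁻¹ and T = 300 K gives K ≈ 1.65.

K ≈ 1.65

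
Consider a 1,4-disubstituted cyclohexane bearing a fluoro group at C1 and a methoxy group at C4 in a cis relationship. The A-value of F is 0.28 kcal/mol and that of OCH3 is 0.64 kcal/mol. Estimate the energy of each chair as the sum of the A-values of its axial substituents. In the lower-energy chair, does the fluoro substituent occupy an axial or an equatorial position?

C1 and C4 have opposite parity, so for the cis isomer the two substituents are one axial and one equatorial in each chair.
Chair I (fluoro axial, methoxy equatorial): E = 0.28 kcal/mol.
Chair II (fluoro equatorial, methoxy axial): E = 0.64 kcal/mol.
Chair I is the more stable (lower-energy) conformer, and in that chair the fluoro group is axial.

axial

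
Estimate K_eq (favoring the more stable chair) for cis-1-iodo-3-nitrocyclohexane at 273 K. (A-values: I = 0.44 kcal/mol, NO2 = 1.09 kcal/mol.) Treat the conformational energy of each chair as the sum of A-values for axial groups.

C1 and C3 have the same parity, so for the cis isomer the two substituents are e,e in one chair and a,a in the other.
Chair I (iodo axial, nitro axial): E = 1.53 kcal/mol; chair II (iodo equatorial, nitro equatorial): E = 0.00 kcal/mol.
ΔG = 1.53 kcal/mol between the two chairs.
K = exp(ΔG/RT) with R = 1.987×10⁻³ kcal mol⁻¹ K⁻¹ and T = 273 K gives K ≈ 16.8.

K ≈ 16.8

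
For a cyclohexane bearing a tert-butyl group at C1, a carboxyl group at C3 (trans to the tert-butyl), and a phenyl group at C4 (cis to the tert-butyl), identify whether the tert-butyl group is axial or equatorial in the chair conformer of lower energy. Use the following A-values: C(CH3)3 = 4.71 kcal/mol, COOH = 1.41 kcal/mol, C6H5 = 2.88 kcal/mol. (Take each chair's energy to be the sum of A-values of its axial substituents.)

Chair I (tert-butyl axial, carboxyl equatorial, phenyl equatorial): E = 4.71 kcal/mol.
Chair II (tert-butyl equatorial, carboxyl axial, phenyl axial): E = 4.29 kcal/mol.
Chair II is the more stable (lower-energy) conformer, and in that chair the tert-butyl group is equatorial.

equatorial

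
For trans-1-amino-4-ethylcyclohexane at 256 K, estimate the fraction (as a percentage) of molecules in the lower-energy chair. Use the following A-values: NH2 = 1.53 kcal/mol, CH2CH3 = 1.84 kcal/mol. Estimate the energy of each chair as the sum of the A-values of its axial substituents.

C1 and C4 have opposite parity, so for the trans isomer the two substituents are e,e in one chair and a,a in the other.
Chair I (amino axial, ethyl axial): E = 3.37 kcal/mol; chair II (amino equatorial, ethyl equatorial): E = 0.00 kcal/mol.
ΔG = 3.37 kcal/mol between the two chairs.
K = exp(ΔG/RT) with R = 1.987×10⁻³ kcal mol⁻¹ K⁻¹ and T = 256 K gives K ≈ 754.
Fraction in the lower-energy chair = K/(K+1) = 99.9%.

99.9%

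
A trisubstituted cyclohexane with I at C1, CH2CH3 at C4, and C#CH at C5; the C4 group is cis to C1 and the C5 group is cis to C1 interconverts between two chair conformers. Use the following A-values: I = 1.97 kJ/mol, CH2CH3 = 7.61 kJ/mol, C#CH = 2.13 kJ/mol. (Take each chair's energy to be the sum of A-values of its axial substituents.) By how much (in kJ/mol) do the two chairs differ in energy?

3.51 kJ/mol

Chair I (iodo axial, ethyl equatorial, ethynyl axial): E = 4.10 kJ/mol.
Chair II (iodo equatorial, ethyl axial, ethynyl equatorial): E = 7.61 kJ/mol.
ΔE = 7.61 − 4.10 = 3.51 kJ/mol; chair I is more stable.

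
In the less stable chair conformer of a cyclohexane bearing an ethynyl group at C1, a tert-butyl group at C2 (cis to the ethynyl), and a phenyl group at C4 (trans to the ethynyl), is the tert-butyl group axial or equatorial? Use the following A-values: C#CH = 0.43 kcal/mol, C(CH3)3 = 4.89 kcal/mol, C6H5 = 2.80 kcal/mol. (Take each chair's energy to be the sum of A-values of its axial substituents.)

axial

Chair I (ethynyl axial, tert-butyl equatorial, phenyl axial): E = 3.23 kcal/mol.
Chair II (ethynyl equatorial, tert-butyl axial, phenyl equatorial): E = 4.89 kcal/mol.
Chair II is the less stable (higher-energy) conformer, and in that chair the tert-butyl group is axial.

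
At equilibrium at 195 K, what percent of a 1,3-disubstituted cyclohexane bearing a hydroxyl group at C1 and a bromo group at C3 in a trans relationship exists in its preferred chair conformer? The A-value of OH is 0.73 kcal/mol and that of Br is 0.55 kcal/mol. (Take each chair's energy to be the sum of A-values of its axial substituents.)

61.4%

C1 and C3 have the same parity, so for the trans isomer the two substituents are one axial and one equatorial in each chair.
Chair I (hydroxyl axial, bromo equatorial): E = 0.73 kcal/mol; chair II (hydroxyl equatorial, bromo axial): E = 0.55 kcal/mol.
ΔG = 0.18 kcal/mol between the two chairs.
K = exp(ΔG/RT) with R = 1.987×10⁻³ kcal mol⁻¹ K⁻¹ and T = 195 K gives K ≈ 1.59.
Fraction in the lower-energy chair = K/(K+1) = 61.4%.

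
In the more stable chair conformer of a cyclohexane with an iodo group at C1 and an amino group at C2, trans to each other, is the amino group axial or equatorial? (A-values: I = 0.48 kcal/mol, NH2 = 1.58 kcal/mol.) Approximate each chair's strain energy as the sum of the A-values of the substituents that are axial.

C1 and C2 have opposite parity, so for the trans isomer the two substituents are e,e in one chair and a,a in the other.
Chair I (iodo axial, amino axial): E = 2.06 kcal/mol.
Chair II (iodo equatorial, amino equatorial): E = 0.00 kcal/mol.
Chair II is the more stable (lower-energy) conformer, and in that chair the amino group is equatorial.

equatorial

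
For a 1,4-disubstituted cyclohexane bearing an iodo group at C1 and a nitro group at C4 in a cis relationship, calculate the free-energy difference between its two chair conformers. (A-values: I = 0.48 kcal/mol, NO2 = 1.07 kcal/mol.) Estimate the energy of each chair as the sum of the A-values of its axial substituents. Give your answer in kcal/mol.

0.59 kcal/mol

C1 and C4 have opposite parity, so for the cis isomer the two substituents are one axial and one equatorial in each chair.
Chair I (iodo axial, nitro equatorial): E = 0.48 kcal/mol.
Chair II (iodo equatorial, nitro axial): E = 1.07 kcal/mol.
ΔE = 1.07 − 0.48 = 0.59 kcal/mol; chair I is more stable.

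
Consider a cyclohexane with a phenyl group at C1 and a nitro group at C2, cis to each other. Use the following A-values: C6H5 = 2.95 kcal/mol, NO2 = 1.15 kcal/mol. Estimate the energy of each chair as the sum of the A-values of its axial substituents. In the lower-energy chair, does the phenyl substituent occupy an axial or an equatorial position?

C1 and C2 have opposite parity, so for the cis isomer the two substituents are one axial and one equatorial in each chair.
Chair I (phenyl axial, nitro equatorial): E = 2.95 kcal/mol.
Chair II (phenyl equatorial, nitro axial): E = 1.15 kcal/mol.
Chair II is the more stable (lower-energy) conformer, and in that chair the phenyl group is equatorial.

equatorial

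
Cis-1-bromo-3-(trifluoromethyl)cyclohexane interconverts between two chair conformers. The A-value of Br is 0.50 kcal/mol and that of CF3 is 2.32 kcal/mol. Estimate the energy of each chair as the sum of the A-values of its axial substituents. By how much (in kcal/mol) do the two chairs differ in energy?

C1 and C3 have the same parity, so for the cis isomer the two substituents are e,e in one chair and a,a in the other.
Chair I (bromo axial, trifluoromethyl axial): E = 2.82 kcal/mol.
Chair II (bromo equatorial, trifluoromethyl equatorial): E = 0.00 kcal/mol.
ΔE = 2.82 − 0.00 = 2.82 kcal/mol; chair II is more stable.

2.82 kcal/mol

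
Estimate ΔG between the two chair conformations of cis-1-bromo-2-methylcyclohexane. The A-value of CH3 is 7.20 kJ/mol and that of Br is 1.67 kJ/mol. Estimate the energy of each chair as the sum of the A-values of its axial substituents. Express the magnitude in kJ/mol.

5.53 kJ/mol

C1 and C2 have opposite parity, so for the cis isomer the two substituents are one axial and one equatorial in each chair.
Chair I (methyl axial, bromo equatorial): E = 7.20 kJ/mol.
Chair II (methyl equatorial, bromo axial): E = 1.67 kJ/mol.
ΔE = 7.20 − 1.67 = 5.53 kJ/mol; chair II is more stable.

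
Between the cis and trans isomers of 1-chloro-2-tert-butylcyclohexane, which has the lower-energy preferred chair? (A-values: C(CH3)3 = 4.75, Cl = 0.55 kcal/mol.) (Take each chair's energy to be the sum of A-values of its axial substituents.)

trans

At 1,2 positions (parity opposite): cis → (a,e or e,a); trans → (e,e or a,a).
Best chair for cis: E = 0.55 kcal/mol; best chair for trans: E = 0.00 kcal/mol.
The trans isomer is lower by 0.55 kcal/mol.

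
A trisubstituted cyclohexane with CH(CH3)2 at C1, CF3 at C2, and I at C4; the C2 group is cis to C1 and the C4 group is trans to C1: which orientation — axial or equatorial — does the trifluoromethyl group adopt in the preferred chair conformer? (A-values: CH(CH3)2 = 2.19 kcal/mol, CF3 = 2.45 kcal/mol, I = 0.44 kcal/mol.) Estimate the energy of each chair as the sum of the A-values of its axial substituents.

axial

Chair I (isopropyl axial, trifluoromethyl equatorial, iodo axial): E = 2.63 kcal/mol.
Chair II (isopropyl equatorial, trifluoromethyl axial, iodo equatorial): E = 2.45 kcal/mol.
Chair II is the more stable (lower-energy) conformer, and in that chair the trifluoromethyl group is axial.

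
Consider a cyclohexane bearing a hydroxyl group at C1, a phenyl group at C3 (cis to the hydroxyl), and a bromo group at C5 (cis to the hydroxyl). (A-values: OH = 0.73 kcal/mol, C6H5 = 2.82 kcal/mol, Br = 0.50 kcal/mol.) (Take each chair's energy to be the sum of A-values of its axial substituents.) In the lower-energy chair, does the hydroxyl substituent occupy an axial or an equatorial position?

equatorial

Chair I (hydroxyl axial, phenyl axial, bromo axial): E = 4.05 kcal/mol.
Chair II (hydroxyl equatorial, phenyl equatorial, bromo equatorial): E = 0.00 kcal/mol.
Chair II is the more stable (lower-energy) conformer, and in that chair the hydroxyl group is equatorial.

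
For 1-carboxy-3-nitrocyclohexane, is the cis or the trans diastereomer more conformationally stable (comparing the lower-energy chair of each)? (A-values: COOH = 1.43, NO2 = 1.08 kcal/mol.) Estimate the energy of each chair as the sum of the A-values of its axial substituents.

cis

At 1,3 positions (parity same): cis → (e,e or a,a); trans → (a,e or e,a).
Best chair for cis: E = 0.00 kcal/mol; best chair for trans: E = 1.08 kcal/mol.
The cis isomer is lower by 1.08 kcal/mol.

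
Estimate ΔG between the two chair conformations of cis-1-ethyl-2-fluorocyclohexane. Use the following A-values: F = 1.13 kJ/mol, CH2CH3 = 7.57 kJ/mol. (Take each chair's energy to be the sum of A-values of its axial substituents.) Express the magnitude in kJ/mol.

6.44 kJ/mol

C1 and C2 have opposite parity, so for the cis isomer the two substituents are one axial and one equatorial in each chair.
Chair I (fluoro axial, ethyl equatorial): E = 1.13 kJ/mol.
Chair II (fluoro equatorial, ethyl axial): E = 7.57 kJ/mol.
ΔE = 7.57 − 1.13 = 6.44 kJ/mol; chair I is more stable.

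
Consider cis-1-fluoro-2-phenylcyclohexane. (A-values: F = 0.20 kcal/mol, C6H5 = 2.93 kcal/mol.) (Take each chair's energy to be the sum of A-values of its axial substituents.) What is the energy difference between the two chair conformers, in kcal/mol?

2.73 kcal/mol

C1 and C2 have opposite parity, so for the cis isomer the two substituents are one axial and one equatorial in each chair.
Chair I (fluoro axial, phenyl equatorial): E = 0.20 kcal/mol.
Chair II (fluoro equatorial, phenyl axial): E = 2.93 kcal/mol.
ΔE = 2.93 − 0.20 = 2.73 kcal/mol; chair I is more stable.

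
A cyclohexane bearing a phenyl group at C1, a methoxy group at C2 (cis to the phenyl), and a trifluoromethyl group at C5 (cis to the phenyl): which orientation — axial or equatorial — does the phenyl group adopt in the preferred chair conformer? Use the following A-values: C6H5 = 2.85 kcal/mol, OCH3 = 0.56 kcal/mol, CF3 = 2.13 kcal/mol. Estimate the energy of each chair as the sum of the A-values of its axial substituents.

Chair I (phenyl axial, methoxy equatorial, trifluoromethyl axial): E = 4.98 kcal/mol.
Chair II (phenyl equatorial, methoxy axial, trifluoromethyl equatorial): E = 0.56 kcal/mol.
Chair II is the more stable (lower-energy) conformer, and in that chair the phenyl group is equatorial.

equatorial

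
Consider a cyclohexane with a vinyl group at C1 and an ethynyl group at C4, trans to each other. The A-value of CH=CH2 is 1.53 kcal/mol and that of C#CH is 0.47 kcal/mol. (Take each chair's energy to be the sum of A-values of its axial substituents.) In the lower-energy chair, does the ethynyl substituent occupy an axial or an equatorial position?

equatorial

C1 and C4 have opposite parity, so for the trans isomer the two substituents are e,e in one chair and a,a in the other.
Chair I (vinyl axial, ethynyl axial): E = 2.00 kcal/mol.
Chair II (vinyl equatorial, ethynyl equatorial): E = 0.00 kcal/mol.
Chair II is the more stable (lower-energy) conformer, and in that chair the ethynyl group is equatorial.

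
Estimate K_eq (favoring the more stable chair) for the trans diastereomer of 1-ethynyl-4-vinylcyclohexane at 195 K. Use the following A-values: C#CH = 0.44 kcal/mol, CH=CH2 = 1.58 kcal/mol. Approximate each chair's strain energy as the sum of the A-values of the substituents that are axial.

K ≈ 184

C1 and C4 have opposite parity, so for the trans isomer the two substituents are e,e in one chair and a,a in the other.
Chair I (ethynyl axial, vinyl axial): E = 2.02 kcal/mol; chair II (ethynyl equatorial, vinyl equatorial): E = 0.00 kcal/mol.
ΔG = 2.02 kcal/mol between the two chairs.
K = exp(ΔG/RT) with R = 1.987×10⁻³ kcal mol⁻¹ K⁻¹ and T = 195 K gives K ≈ 184.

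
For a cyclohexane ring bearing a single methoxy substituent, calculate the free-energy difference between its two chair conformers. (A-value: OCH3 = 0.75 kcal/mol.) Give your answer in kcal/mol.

A monosubstituted cyclohexane has one chair with the methoxy group axial (E = A = 0.75 kcal/mol) and one with it equatorial (E = 0).
ΔE = 0.75 − 0 = 0.75 kcal/mol.

0.75 kcal/mol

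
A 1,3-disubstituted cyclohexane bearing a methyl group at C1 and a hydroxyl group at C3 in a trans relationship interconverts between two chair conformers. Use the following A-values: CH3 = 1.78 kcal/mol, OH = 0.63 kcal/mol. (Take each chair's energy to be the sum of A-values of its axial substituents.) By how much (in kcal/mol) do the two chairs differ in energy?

C1 and C3 have the same parity, so for the trans isomer the two substituents are one axial and one equatorial in each chair.
Chair I (methyl axial, hydroxyl equatorial): E = 1.78 kcal/mol.
Chair II (methyl equatorial, hydroxyl axial): E = 0.63 kcal/mol.
ΔE = 1.78 − 0.63 = 1.15 kcal/mol; chair II is more stable.

1.15 kcal/mol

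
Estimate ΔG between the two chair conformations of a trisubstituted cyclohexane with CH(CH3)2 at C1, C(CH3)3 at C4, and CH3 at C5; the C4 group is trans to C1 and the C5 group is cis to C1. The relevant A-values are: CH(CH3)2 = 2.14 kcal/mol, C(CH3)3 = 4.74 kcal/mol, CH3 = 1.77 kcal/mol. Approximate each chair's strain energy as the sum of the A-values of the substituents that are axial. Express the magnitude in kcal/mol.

8.65 kcal/mol

Chair I (isopropyl axial, tert-butyl axial, methyl axial): E = 8.65 kcal/mol.
Chair II (isopropyl equatorial, tert-butyl equatorial, methyl equatorial): E = 0.00 kcal/mol.
ΔE = 8.65 − 0.00 = 8.65 kcal/mol; chair II is more stable.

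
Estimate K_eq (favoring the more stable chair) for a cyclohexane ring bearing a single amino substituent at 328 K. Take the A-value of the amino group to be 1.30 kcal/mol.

K ≈ 7.35

One chair has the amino group axial (E = 1.30 kcal/mol) and the other has it equatorial (E = 0).
ΔG = 1.30 kcal/mol between the two chairs.
K = exp(ΔG/RT) with R = 1.987×10⁻³ kcal mol⁻¹ K⁻¹ and T = 328 K gives K ≈ 7.35.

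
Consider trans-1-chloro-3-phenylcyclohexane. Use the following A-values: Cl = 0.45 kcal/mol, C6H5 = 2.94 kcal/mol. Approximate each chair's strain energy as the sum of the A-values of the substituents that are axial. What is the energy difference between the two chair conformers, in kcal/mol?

2.49 kcal/mol

C1 and C3 have the same parity, so for the trans isomer the two substituents are one axial and one equatorial in each chair.
Chair I (chloro axial, phenyl equatorial): E = 0.45 kcal/mol.
Chair II (chloro equatorial, phenyl axial): E = 2.94 kcal/mol.
ΔE = 2.94 − 0.45 = 2.49 kcal/mol; chair I is more stable.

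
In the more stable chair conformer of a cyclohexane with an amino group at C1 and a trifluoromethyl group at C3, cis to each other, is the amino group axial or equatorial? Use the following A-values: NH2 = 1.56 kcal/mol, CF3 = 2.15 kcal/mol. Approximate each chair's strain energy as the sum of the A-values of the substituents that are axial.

C1 and C3 have the same parity, so for the cis isomer the two substituents are e,e in one chair and a,a in the other.
Chair I (amino axial, trifluoromethyl axial): E = 3.71 kcal/mol.
Chair II (amino equatorial, trifluoromethyl equatorial): E = 0.00 kcal/mol.
Chair II is the more stable (lower-energy) conformer, and in that chair the amino group is equatorial.

equatorial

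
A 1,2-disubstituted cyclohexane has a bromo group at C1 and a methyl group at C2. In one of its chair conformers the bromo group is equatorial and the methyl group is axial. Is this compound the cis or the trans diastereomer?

cis

C1 and C2 have opposite parity, so their axial bonds point in opposite directions.
With opposite-parity carbons, two substituents on the same face are one axial and one equatorial; opposite faces give both axial or both equatorial.
Here the groups are equatorial/axial → same face → cis.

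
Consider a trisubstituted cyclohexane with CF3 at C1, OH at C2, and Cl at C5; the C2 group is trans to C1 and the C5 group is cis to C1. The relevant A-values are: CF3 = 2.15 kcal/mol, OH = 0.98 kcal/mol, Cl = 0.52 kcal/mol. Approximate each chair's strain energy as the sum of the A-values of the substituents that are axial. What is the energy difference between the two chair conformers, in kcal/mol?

Chair I (trifluoromethyl axial, hydroxyl axial, chloro axial): E = 3.65 kcal/mol.
Chair II (trifluoromethyl equatorial, hydroxyl equatorial, chloro equatorial): E = 0.00 kcal/mol.
ΔE = 3.65 − 0.00 = 3.65 kcal/mol; chair II is more stable.

3.65 kcal/mol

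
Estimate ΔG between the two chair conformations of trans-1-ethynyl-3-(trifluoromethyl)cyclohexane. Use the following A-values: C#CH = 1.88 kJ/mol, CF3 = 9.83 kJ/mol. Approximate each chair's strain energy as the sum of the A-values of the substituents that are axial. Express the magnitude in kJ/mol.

C1 and C3 have the same parity, so for the trans isomer the two substituents are one axial and one equatorial in each chair.
Chair I (ethynyl axial, trifluoromethyl equatorial): E = 1.88 kJ/mol.
Chair II (ethynyl equatorial, trifluoromethyl axial): E = 9.83 kJ/mol.
ΔE = 9.83 − 1.88 = 7.95 kJ/mol; chair I is more stable.

7.95 kJ/mol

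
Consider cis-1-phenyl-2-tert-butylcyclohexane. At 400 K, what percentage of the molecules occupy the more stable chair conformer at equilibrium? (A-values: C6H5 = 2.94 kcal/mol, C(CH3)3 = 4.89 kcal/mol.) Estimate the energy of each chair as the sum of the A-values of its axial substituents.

C1 and C2 have opposite parity, so for the cis isomer the two substituents are one axial and one equatorial in each chair.
Chair I (phenyl axial, tert-butyl equatorial): E = 2.94 kcal/mol; chair II (phenyl equatorial, tert-butyl axial): E = 4.89 kcal/mol.
ΔG = 1.95 kcal/mol between the two chairs.
K = exp(ΔG/RT) with R = 1.987×10⁻³ kcal mol⁻¹ K⁻¹ and T = 400 K gives K ≈ 11.6.
Fraction in the lower-energy chair = K/(K+1) = 92.1%.

92.1%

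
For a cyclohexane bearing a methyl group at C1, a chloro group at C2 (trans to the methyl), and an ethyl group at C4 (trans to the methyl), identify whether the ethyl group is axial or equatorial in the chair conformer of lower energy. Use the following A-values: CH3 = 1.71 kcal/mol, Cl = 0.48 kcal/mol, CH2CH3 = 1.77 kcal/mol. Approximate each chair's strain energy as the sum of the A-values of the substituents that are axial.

Chair I (methyl axial, chloro axial, ethyl axial): E = 3.96 kcal/mol.
Chair II (methyl equatorial, chloro equatorial, ethyl equatorial): E = 0.00 kcal/mol.
Chair II is the more stable (lower-energy) conformer, and in that chair the ethyl group is equatorial.

equatorial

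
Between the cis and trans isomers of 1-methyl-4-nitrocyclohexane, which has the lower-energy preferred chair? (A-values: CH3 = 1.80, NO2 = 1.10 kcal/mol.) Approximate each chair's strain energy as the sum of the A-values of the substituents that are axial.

trans

At 1,4 positions (parity opposite): cis → (a,e or e,a); trans → (e,e or a,a).
Best chair for cis: E = 1.10 kcal/mol; best chair for trans: E = 0.00 kcal/mol.
The trans isomer is lower by 1.10 kcal/mol.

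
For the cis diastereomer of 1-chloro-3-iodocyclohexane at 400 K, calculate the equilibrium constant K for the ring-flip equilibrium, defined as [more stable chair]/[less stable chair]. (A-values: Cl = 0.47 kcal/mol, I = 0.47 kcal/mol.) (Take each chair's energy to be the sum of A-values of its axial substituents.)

C1 and C3 have the same parity, so for the cis isomer the two substituents are e,e in one chair and a,a in the other.
Chair I (chloro axial, iodo axial): E = 0.94 kcal/mol; chair II (chloro equatorial, iodo equatorial): E = 0.00 kcal/mol.
ΔG = 0.94 kcal/mol between the two chairs.
K = exp(ΔG/RT) with R = 1.987×10⁻³ kcal mol⁻¹ K⁻¹ and T = 400 K gives K ≈ 3.26.

K ≈ 3.26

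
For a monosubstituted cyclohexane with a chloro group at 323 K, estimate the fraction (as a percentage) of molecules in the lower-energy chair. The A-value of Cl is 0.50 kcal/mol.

One chair has the chloro group axial (E = 0.50 kcal/mol) and the other has it equatorial (E = 0).
ΔG = 0.50 kcal/mol between the two chairs.
K = exp(ΔG/RT) with R = 1.987×10⁻³ kcal mol⁻¹ K⁻¹ and T = 323 K gives K ≈ 2.18.
Fraction in the lower-energy chair = K/(K+1) = 68.5%.

68.5%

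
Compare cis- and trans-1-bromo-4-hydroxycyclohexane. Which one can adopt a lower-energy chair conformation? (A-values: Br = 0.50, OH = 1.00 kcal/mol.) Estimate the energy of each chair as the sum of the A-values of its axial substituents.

At 1,4 positions (parity opposite): cis → (a,e or e,a); trans → (e,e or a,a).
Best chair for cis: E = 0.50 kcal/mol; best chair for trans: E = 0.00 kcal/mol.
The trans isomer is lower by 0.50 kcal/mol.

trans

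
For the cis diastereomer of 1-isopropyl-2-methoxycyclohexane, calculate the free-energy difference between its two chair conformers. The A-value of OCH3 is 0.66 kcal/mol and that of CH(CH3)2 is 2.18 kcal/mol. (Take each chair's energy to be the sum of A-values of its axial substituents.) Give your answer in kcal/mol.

1.52 kcal/mol

C1 and C2 have opposite parity, so for the cis isomer the two substituents are one axial and one equatorial in each chair.
Chair I (methoxy axial, isopropyl equatorial): E = 0.66 kcal/mol.
Chair II (methoxy equatorial, isopropyl axial): E = 2.18 kcal/mol.
ΔE = 2.18 − 0.66 = 1.52 kcal/mol; chair I is more stable.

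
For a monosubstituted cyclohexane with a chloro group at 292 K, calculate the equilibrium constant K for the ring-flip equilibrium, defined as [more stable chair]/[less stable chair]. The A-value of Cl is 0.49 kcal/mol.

K ≈ 2.33

One chair has the chloro group axial (E = 0.49 kcal/mol) and the other has it equatorial (E = 0).
ΔG = 0.49 kcal/mol between the two chairs.
K = exp(ΔG/RT) with R = 1.987×10⁻³ kcal mol⁻¹ K⁻¹ and T = 292 K gives K ≈ 2.33.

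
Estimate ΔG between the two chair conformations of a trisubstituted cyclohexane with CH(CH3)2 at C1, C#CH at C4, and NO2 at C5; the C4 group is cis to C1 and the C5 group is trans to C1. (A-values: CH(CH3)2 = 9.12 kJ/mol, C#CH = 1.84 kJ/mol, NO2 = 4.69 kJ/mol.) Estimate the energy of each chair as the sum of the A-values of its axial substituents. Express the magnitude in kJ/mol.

2.59 kJ/mol

Chair I (isopropyl axial, ethynyl equatorial, nitro equatorial): E = 9.12 kJ/mol.
Chair II (isopropyl equatorial, ethynyl axial, nitro axial): E = 6.53 kJ/mol.
ΔE = 9.12 − 6.53 = 2.59 kJ/mol; chair II is more stable.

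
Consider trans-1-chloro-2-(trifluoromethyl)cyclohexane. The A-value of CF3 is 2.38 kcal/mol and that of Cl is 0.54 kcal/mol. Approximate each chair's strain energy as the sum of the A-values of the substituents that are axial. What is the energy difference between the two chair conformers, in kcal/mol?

C1 and C2 have opposite parity, so for the trans isomer the two substituents are e,e in one chair and a,a in the other.
Chair I (trifluoromethyl axial, chloro axial): E = 2.92 kcal/mol.
Chair II (trifluoromethyl equatorial, chloro equatorial): E = 0.00 kcal/mol.
ΔE = 2.92 − 0.00 = 2.92 kcal/mol; chair II is more stable.

2.92 kcal/mol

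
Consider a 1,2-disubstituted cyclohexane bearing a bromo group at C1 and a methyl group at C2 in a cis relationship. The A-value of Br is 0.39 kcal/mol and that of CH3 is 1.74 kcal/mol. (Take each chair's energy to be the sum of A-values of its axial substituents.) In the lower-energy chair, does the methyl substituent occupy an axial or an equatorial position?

equatorial

C1 and C2 have opposite parity, so for the cis isomer the two substituents are one axial and one equatorial in each chair.
Chair I (bromo axial, methyl equatorial): E = 0.39 kcal/mol.
Chair II (bromo equatorial, methyl axial): E = 1.74 kcal/mol.
Chair I is the more stable (lower-energy) conformer, and in that chair the methyl group is equatorial.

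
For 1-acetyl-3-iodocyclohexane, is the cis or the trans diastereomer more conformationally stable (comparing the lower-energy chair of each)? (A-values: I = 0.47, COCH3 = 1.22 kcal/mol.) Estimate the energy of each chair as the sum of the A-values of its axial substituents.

At 1,3 positions (parity same): cis → (e,e or a,a); trans → (a,e or e,a).
Best chair for cis: E = 0.00 kcal/mol; best chair for trans: E = 0.47 kcal/mol.
The cis isomer is lower by 0.47 kcal/mol.

cis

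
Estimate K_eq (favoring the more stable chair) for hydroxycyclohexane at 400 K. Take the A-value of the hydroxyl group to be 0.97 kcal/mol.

One chair has the hydroxyl group axial (E = 0.97 kcal/mol) and the other has it equatorial (E = 0).
ΔG = 0.97 kcal/mol between the two chairs.
K = exp(ΔG/RT) with R = 1.987×10⁻³ kcal mol⁻¹ K⁻¹ and T = 400 K gives K ≈ 3.39.

K ≈ 3.39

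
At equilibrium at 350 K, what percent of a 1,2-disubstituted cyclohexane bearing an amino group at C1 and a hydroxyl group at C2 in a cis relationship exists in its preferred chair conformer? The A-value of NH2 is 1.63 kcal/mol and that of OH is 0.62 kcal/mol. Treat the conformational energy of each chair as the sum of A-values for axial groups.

C1 and C2 have opposite parity, so for the cis isomer the two substituents are one axial and one equatorial in each chair.
Chair I (amino axial, hydroxyl equatorial): E = 1.63 kcal/mol; chair II (amino equatorial, hydroxyl axial): E = 0.62 kcal/mol.
ΔG = 1.01 kcal/mol between the two chairs.
K = exp(ΔG/RT) with R = 1.987×10⁻³ kcal mol⁻¹ K⁻¹ and T = 350 K gives K ≈ 4.27.
Fraction in the lower-energy chair = K/(K+1) = 81.0%.

81.0%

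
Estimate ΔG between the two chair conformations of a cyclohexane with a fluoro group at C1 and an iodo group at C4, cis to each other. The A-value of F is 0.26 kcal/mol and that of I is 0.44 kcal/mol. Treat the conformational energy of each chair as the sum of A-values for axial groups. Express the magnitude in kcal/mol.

C1 and C4 have opposite parity, so for the cis isomer the two substituents are one axial and one equatorial in each chair.
Chair I (fluoro axial, iodo equatorial): E = 0.26 kcal/mol.
Chair II (fluoro equatorial, iodo axial): E = 0.44 kcal/mol.
ΔE = 0.44 − 0.26 = 0.18 kcal/mol; chair I is more stable.

0.18 kcal/mol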